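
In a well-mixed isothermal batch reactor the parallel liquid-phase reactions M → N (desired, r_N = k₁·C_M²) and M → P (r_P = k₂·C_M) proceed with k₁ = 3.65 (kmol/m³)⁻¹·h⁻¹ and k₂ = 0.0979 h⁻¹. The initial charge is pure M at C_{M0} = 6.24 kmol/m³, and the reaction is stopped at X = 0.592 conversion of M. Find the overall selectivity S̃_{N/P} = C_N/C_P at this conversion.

C_M = C_{M0}(1−X) = 2.546 kmol/m³.
Along a PFR/batch, dC_P/dC_M = −r_P/(r_N+r_P) = −k₂/(k₂+k₁·C_M).
Integrating from C_{M0} to C_M: C_P = (0.0979/3.65)·ln[(0.0979+3.65·6.24)/(0.0979+3.65·2.55)] = 0.02682·ln(22.87/9.391) = 0.02388 kmol/m³.
Then C_N = (C_{M0}−C_M) − C_P = 3.694 − 0.02388 = 3.670 kmol/m³.
S̃_{N/P} = C_N/C_P = 3.670/0.02388 = 154.

154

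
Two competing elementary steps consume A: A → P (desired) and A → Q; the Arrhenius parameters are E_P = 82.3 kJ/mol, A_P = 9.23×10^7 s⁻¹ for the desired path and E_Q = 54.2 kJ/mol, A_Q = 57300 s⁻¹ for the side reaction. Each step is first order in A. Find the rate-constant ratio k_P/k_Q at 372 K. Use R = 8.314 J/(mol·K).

Since both paths have the same order in A, the concentration cancels and S_{P/Q} = k_P/k_Q = (A_P/A_Q)·exp[(E_Q−E_P)/(RT)].
(E_Q−E_P)/(RT) = (54.2−82.3)×10³/(8.314×372) = -28100/3093 = -9.086.
k_P/k_Q = (9.23×10^7/57300)·exp(-9.086) = 1611 × 1.133×10^-4 = 0.182.

0.182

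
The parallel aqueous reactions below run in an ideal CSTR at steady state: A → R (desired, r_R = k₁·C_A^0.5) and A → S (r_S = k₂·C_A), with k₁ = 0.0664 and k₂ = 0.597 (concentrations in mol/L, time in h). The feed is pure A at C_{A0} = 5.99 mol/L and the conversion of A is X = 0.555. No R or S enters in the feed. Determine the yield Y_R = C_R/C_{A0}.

0.0354

Exit C_A = C_{A0}(1−X) = 5.99×0.445 = 2.666 mol/L.
Rates in a CSTR are evaluated at the outlet concentration: r_R = 0.0664×2.666^0.5 = 0.1084, r_S = 0.597×2.666 = 1.591.
Fraction of consumed A going to R: r_R/(r_R+r_S) = 0.06378.
C_R = 0.06378·C_{A0}·X = 0.06378×5.99×0.555 = 0.212 mol/L; Y_R = C_R/C_{A0} = 0.0354.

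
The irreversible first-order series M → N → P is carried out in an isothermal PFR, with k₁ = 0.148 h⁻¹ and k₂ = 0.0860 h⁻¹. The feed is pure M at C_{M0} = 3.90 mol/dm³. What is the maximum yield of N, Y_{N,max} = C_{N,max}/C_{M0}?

Evaluating C_N at τ_opt = ln(k₂/k₁)/(k₂−k₁) gives C_{N,max}/C_{M0} = (k₁/k₂)^[k₂/(k₂−k₁)].
= (0.148/0.0860)^(0.0860/(0.0860−0.148)) = (1.721)^(-1.387) = 0.4709.

0.471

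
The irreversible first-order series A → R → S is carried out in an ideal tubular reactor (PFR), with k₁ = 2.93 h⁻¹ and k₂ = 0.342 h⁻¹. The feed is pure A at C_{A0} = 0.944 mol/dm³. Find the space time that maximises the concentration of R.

For first-order series the maximum of C_R occurs at τ_opt = ln(k₂/k₁)/(k₂−k₁).
= ln(0.342/2.93)/(0.342−2.93) = ln(0.1167)/-2.588 = -2.148/-2.588 = 0.830 h.

0.830 h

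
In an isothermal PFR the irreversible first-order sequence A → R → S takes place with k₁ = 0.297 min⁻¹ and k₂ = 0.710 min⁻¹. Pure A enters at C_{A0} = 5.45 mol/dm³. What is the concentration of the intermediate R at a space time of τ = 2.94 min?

1.15 mol/dm³

The intermediate concentration in a first-order A→B→C sequence is C_R = k₁C_{A0}(e^(−k₁τ) − e^(−k₂τ))/(k₂−k₁).
e^(−k₁τ) = e^(−0.297×2.94) = e^(−0.8732) = 0.4176; e^(−k₂τ) = e^(−2.087) = 0.1240.
C_R = 0.297×5.45/(0.710−0.297) × (0.4176−0.1240) = 3.919×0.2936 = 1.151 mol/dm³.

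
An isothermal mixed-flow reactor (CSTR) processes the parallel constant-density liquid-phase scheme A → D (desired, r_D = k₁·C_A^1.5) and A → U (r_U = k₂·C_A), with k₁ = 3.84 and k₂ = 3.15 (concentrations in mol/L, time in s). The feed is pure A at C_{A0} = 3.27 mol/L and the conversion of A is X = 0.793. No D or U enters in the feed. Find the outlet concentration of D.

1.30 mol/L

Exit C_A = C_{A0}(1−X) = 3.27×0.207 = 0.6769 mol/L.
Rates in a CSTR are evaluated at the outlet concentration: r_D = 3.84×0.6769^1.5 = 2.138, r_U = 3.15×0.6769 = 2.132.
Fraction of consumed A going to D: r_D/(r_D+r_U) = 0.5007.
C_D = 0.5007·C_{A0}·X = 0.5007×3.27×0.793 = 1.30 mol/L.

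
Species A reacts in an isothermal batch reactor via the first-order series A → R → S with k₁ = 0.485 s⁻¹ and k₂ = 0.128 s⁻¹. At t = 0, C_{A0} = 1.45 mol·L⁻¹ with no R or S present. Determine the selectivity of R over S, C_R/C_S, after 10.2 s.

Solving the coupled first-order balances gives C_R(t) = [k₁/(k₂−k₁)]·C_{A0}·(e^(−k₁t) − e^(−k₂t)).
e^(−k₁t) = e^(−0.485×10.2) = e^(−4.947) = 0.007105; e^(−k₂t) = e^(−1.306) = 0.2710.
C_R = 0.485×1.45/(0.128−0.485) × (0.007105−0.2710) = (-1.970)×(-0.2639) = 0.5199 mol·L⁻¹.
C_A = C_{A0}e^(−k₁t) = 0.01030 mol·L⁻¹, so C_S = C_{A0}−C_A−C_R = 0.9198 mol·L⁻¹; C_R/C_S = 0.565.

0.565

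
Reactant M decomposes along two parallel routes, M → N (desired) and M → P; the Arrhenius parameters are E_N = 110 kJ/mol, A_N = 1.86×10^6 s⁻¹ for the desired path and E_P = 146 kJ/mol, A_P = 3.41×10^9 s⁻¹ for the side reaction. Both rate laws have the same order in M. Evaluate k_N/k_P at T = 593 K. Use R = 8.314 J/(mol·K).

With equal orders, S_{N/P} = k_N/k_P = (A_N/A_P)·exp[(E_P−E_N)/(RT)].
(E_P−E_N)/(RT) = (146−110)×10³/(8.314×593) = 36000/4930 = 7.302.
k_N/k_P = (1.86×10^6/3.41×10^9)·exp(7.302) = 5.455×10^-4 × 1483 = 0.809.
Since E_N < E_P, lowering the temperature improves selectivity toward N.

0.809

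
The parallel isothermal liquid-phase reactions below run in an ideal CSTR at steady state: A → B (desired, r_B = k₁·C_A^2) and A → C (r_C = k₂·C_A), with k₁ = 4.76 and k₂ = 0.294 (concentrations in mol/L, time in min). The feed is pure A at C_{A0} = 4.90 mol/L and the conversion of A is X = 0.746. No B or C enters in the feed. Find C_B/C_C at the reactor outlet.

20.2

Exit C_A = C_{A0}(1−X) = 4.90×0.254 = 1.245 mol/L.
Rates in a CSTR are evaluated at the outlet concentration: r_B = 4.76×1.245^2 = 7.373, r_C = 0.294×1.245 = 0.3659.
Overall selectivity = C_B/C_C = r_Bτ/(r_Cτ) = r_B/r_C = 20.2.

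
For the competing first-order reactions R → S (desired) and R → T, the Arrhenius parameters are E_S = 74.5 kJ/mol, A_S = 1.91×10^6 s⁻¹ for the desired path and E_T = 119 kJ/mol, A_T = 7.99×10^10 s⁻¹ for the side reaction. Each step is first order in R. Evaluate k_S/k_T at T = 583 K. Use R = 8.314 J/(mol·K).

0.232

k_S/k_T = (A_S/A_T)·exp[−(E_S−E_T)/(RT)] = (A_S/A_T)·exp[(E_T−E_S)/(RT)].
(E_T−E_S)/(RT) = (119−74.5)×10³/(8.314×583) = 44500/4847 = 9.181.
k_S/k_T = (1.91×10^6/7.99×10^10)·exp(9.181) = 2.390×10^-5 × 9709 = 0.232.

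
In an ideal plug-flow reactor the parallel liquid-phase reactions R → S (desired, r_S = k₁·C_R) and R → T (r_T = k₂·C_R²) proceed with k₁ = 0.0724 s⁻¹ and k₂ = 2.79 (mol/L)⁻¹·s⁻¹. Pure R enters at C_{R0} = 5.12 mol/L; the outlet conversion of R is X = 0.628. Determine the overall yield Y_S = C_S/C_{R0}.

C_R = C_{R0}(1−X) = 1.905 mol/L.
Along a PFR/batch, dC_S/dC_R = −r_S/(r_S+r_T) = −k₁/(k₁+k₂·C_R).
Integrating from C_{R0} to C_R: C_S = (0.0724/2.79)·ln[(0.0724+2.79·5.12)/(0.0724+2.79·1.90)] = 0.02595·ln(14.36/5.386) = 0.02544 mol/L.
Y_S = C_S/C_{R0} = 0.02544/5.12 = 0.00497.

0.00497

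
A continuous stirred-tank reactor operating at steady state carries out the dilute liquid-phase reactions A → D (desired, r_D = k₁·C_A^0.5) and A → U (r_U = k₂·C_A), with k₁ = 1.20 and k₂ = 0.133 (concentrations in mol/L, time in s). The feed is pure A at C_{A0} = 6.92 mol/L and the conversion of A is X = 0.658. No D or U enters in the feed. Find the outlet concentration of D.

3.89 mol/L

Exit C_A = C_{A0}(1−X) = 6.92×0.342 = 2.367 mol/L.
Rates in a CSTR are evaluated at the outlet concentration: r_D = 1.20×2.367^0.5 = 1.846, r_U = 0.133×2.367 = 0.3148.
Fraction of consumed A going to D: r_D/(r_D+r_U) = 0.8543.
C_D = 0.8543·C_{A0}·X = 0.8543×6.92×0.658 = 3.89 mol/L.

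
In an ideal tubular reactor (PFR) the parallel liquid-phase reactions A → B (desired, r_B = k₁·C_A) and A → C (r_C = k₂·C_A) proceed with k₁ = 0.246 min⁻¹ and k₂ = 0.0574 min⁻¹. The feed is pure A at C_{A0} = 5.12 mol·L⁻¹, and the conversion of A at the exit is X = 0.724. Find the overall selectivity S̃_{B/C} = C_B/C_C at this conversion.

4.29

C_A = C_{A0}(1−X) = 1.413 mol·L⁻¹.
Both paths are first order in A, so the instantaneous fraction to B is constant: dC_B/d(−C_A) = k₁/(k₁+k₂) = 0.8108.
C_B = 0.8108·(C_{A0}−C_A) = 0.8108×3.707 = 3.01 mol·L⁻¹.
C_C = (C_{A0}−C_A)−C_B = 0.7013 mol·L⁻¹; S̃_{B/C} = 3.006/0.7013 = 4.29.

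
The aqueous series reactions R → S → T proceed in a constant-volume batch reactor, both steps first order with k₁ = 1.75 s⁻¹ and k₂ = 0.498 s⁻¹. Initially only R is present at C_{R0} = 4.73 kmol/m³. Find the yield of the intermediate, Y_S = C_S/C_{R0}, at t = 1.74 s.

0.521

Solving the coupled first-order balances gives C_S(t) = [k₁/(k₂−k₁)]·C_{R0}·(e^(−k₁t) − e^(−k₂t)).
e^(−k₁t) = e^(−1.75×1.74) = e^(−3.045) = 0.04760; e^(−k₂t) = e^(−0.8665) = 0.4204.
C_S = 1.75×4.73/(0.498−1.75) × (0.04760−0.4204) = (-6.611)×(-0.3728) = 2.465 kmol/m³.
Y_S = C_S/C_{R0} = 2.465/4.73 = 0.521.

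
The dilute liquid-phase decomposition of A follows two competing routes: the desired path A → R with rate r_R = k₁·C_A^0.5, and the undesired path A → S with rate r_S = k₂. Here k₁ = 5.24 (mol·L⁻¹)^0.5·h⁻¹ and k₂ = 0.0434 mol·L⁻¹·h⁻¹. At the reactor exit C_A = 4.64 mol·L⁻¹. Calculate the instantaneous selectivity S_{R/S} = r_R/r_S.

260

S_{R/S} = r_R/r_S = (k₁·C_A^0.5)/(k₂) = (k₁/k₂)·C_A^0.5.
= (5.24×4.640^0.5) / (0.0434) = 11.29/0.04340 = 260.
Since the desired path is higher order in A, keeping C_A high (PFR or concentrated feed) favours R.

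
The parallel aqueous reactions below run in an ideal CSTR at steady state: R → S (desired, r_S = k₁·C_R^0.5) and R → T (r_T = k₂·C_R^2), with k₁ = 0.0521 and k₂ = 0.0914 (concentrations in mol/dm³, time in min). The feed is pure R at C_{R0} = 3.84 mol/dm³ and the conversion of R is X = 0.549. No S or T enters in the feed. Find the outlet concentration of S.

0.422 mol/dm³

Exit C_R = C_{R0}(1−X) = 3.84×0.451 = 1.732 mol/dm³.
In a CSTR the entire volume is at exit conditions, so r_S = 0.0521×1.732^0.5 = 0.06856 and r_T = 0.0914×1.732^2 = 0.2741.
Fraction of consumed R going to S: r_S/(r_S+r_T) = 0.2001.
C_S = 0.2001·C_{R0}·X = 0.2001×3.84×0.549 = 0.422 mol/dm³.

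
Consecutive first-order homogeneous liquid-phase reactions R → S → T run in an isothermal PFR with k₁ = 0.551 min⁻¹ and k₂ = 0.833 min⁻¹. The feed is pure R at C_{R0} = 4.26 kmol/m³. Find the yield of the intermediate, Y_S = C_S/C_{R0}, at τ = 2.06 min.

0.277

For first-order series with pure R initially, C_S(τ) = k₁C_{R0}/(k₂−k₁)·(e^(−k₁τ) − e^(−k₂τ)).
e^(−k₁τ) = e^(−0.551×2.06) = e^(−1.135) = 0.3214; e^(−k₂τ) = e^(−1.716) = 0.1798.
C_S = 0.551×4.26/(0.833−0.551) × (0.3214−0.1798) = 8.324×0.1416 = 1.179 kmol/m³.
Y_S = C_S/C_{R0} = 1.179/4.26 = 0.277.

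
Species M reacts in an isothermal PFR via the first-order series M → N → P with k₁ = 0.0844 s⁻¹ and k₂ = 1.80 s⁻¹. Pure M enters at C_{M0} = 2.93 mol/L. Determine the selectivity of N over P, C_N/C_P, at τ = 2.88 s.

For first-order series with pure M initially, C_N(τ) = k₁C_{M0}/(k₂−k₁)·(e^(−k₁τ) − e^(−k₂τ)).
e^(−k₁τ) = e^(−0.0844×2.88) = e^(−0.2431) = 0.7842; e^(−k₂τ) = e^(−5.184) = 0.005606.
C_N = 0.0844×2.93/(1.80−0.0844) × (0.7842−0.005606) = 0.1441×0.7786 = 0.1122 mol/L.
C_M = C_{M0}e^(−k₁τ) = 2.298 mol/L, so C_P = C_{M0}−C_M−C_N = 0.5200 mol/L; C_N/C_P = 0.216.

0.216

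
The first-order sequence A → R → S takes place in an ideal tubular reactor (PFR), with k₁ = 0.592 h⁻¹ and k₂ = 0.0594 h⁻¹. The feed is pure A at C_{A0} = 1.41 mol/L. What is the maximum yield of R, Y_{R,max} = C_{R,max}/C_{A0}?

For a first-order series the maximum intermediate yield is C_{R,max}/C_{A0} = (k₁/k₂)^[k₂/(k₂−k₁)].
= (0.592/0.0594)^(0.0594/(0.0594−0.592)) = (9.966)^(-0.1115) = 0.7738.

0.774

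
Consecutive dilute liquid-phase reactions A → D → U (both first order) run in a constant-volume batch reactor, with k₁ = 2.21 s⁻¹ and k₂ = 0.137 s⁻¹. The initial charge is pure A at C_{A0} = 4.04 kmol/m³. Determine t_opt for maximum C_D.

1.34 s

For first-order series the maximum of C_D occurs at t_opt = ln(k₂/k₁)/(k₂−k₁).
= ln(0.137/2.21)/(0.137−2.21) = ln(0.06199)/-2.073 = -2.781/-2.073 = 1.34 s.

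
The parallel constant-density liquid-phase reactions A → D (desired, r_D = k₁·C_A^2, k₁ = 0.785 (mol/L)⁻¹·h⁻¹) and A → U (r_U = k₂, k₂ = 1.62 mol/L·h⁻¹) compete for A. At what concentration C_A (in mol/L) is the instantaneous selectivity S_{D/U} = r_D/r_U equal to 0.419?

0.930 mol/L

S_{D/U} = (k₁/k₂)·C_A^2 ⇒ C_A = (S·k₂/k₁)^(0.5).
= (0.419×1.62/0.785)^(0.5) = (0.8647)^(0.5) = 0.930 mol/L.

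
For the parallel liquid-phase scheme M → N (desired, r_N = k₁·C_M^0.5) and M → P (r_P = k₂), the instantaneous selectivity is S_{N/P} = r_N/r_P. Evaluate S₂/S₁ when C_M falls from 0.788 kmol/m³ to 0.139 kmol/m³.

S_{N/P} = (k₁/k₂)·C_M^0.5, so S₂/S₁ = (C_{M,2}/C_{M,1})^0.5.
= (0.139/0.788)^0.5 = (0.1764)^0.5 = 0.420.

0.420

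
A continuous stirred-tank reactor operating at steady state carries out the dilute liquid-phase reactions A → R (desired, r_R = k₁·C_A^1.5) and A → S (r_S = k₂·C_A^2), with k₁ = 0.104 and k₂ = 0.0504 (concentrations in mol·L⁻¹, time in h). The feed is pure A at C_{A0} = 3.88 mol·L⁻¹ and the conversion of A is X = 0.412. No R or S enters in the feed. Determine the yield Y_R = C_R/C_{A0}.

0.238

Exit C_A = C_{A0}(1−X) = 3.88×0.588 = 2.281 mol·L⁻¹.
In a CSTR the entire volume is at exit conditions, so r_R = 0.104×2.281^1.5 = 0.3584 and r_S = 0.0504×2.281^2 = 0.2623.
Fraction of consumed A going to R: r_R/(r_R+r_S) = 0.5774.
C_R = 0.5774·C_{A0}·X = 0.5774×3.88×0.412 = 0.923 mol·L⁻¹; Y_R = C_R/C_{A0} = 0.238.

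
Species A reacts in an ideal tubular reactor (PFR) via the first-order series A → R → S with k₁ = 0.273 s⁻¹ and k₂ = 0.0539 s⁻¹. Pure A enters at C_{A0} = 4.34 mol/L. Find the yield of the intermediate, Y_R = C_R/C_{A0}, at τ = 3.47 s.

For first-order series with pure A initially, C_R(τ) = k₁C_{A0}/(k₂−k₁)·(e^(−k₁τ) − e^(−k₂τ)).
e^(−k₁τ) = e^(−0.273×3.47) = e^(−0.9473) = 0.3878; e^(−k₂τ) = e^(−0.1870) = 0.8294.
C_R = 0.273×4.34/(0.0539−0.273) × (0.3878−0.8294) = (-5.408)×(-0.4416) = 2.388 mol/L.
Y_R = C_R/C_{A0} = 2.388/4.34 = 0.550.

0.550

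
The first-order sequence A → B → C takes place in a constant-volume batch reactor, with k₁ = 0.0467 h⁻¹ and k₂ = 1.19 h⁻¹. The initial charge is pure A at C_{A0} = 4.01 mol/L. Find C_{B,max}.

Evaluating C_B at t_opt = ln(k₂/k₁)/(k₂−k₁) gives C_{B,max}/C_{A0} = (k₁/k₂)^[k₂/(k₂−k₁)].
= (0.0467/1.19)^(1.19/(1.19−0.0467)) = (0.03924)^(1.041) = 0.03438.
C_{B,max} = 0.03438×4.01 = 0.138 mol/L.

0.138 mol/L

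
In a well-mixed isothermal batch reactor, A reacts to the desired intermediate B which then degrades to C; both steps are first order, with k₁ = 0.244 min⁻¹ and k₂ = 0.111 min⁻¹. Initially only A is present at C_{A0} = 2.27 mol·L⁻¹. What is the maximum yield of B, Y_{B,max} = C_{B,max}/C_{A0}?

For a first-order series the maximum intermediate yield is C_{B,max}/C_{A0} = (k₁/k₂)^[k₂/(k₂−k₁)].
= (0.244/0.111)^(0.111/(0.111−0.244)) = (2.198)^(-0.8346) = 0.5182.

0.518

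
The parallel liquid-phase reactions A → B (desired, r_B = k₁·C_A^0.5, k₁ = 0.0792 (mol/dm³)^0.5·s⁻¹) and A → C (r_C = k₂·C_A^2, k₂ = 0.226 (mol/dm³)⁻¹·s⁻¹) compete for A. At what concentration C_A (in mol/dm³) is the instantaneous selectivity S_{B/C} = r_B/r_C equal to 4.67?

0.178 mol/dm³

S_{B/C} = (k₁/k₂)·C_A^-1.5 ⇒ C_A = (S·k₂/k₁)^(1/(-1.5)).
= (4.67×0.226/0.0792)^(-0.6667) = (13.33)^(-0.6667) = 0.178 mol/dm³.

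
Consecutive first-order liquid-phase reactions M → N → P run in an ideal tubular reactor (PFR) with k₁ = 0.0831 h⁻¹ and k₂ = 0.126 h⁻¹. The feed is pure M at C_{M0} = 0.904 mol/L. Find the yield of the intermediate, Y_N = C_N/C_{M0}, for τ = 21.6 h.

0.194

Solving the coupled first-order balances gives C_N(τ) = [k₁/(k₂−k₁)]·C_{M0}·(e^(−k₁τ) − e^(−k₂τ)).
e^(−k₁τ) = e^(−0.0831×21.6) = e^(−1.795) = 0.1661; e^(−k₂τ) = e^(−2.722) = 0.06577.
C_N = 0.0831×0.904/(0.126−0.0831) × (0.1661−0.06577) = 1.751×0.1004 = 0.1757 mol/L.
Y_N = C_N/C_{M0} = 0.1757/0.904 = 0.194.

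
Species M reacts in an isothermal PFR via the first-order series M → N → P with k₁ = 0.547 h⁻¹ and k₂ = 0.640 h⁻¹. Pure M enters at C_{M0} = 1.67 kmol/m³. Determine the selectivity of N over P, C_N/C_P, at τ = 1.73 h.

1.25

The intermediate concentration in a first-order A→B→C sequence is C_N = k₁C_{M0}(e^(−k₁τ) − e^(−k₂τ))/(k₂−k₁).
e^(−k₁τ) = e^(−0.547×1.73) = e^(−0.9463) = 0.3882; e^(−k₂τ) = e^(−1.107) = 0.3305.
C_N = 0.547×1.67/(0.640−0.547) × (0.3882−0.3305) = 9.822×0.05769 = 0.5666 kmol/m³.
C_M = C_{M0}e^(−k₁τ) = 0.6482 kmol/m³, so C_P = C_{M0}−C_M−C_N = 0.4551 kmol/m³; C_N/C_P = 1.25.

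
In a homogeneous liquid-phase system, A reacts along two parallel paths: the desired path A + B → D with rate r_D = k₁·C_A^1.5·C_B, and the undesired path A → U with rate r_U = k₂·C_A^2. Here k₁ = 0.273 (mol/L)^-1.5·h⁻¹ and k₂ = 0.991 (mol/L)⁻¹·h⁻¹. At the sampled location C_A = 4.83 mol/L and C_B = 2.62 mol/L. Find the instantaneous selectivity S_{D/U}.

0.328

S_{D/U} = r_D/r_U = (k₁·C_A^1.5·C_B)/(k₂·C_A^2) = (k₁/k₂)·C_A^-0.5·C_B.
= (0.273×4.830^1.5×2.620) / (0.991×4.830^2) = 7.592/23.12 = 0.328.
The undesired path is higher order in A, so low C_A (CSTR or dilute feed) favours D.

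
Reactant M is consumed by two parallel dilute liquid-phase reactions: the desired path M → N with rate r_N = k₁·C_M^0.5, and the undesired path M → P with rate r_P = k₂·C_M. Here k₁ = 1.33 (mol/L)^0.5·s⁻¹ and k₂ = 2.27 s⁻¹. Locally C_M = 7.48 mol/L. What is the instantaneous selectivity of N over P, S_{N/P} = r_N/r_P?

0.214

S_{N/P} = r_N/r_P = (k₁·C_M^0.5)/(k₂·C_M) = (k₁/k₂)·C_M^-0.5.
= (1.33×7.480^0.5) / (2.27×7.480) = 3.637/16.98 = 0.214.
The undesired path is higher order in M, so low C_M (CSTR or dilute feed) favours N.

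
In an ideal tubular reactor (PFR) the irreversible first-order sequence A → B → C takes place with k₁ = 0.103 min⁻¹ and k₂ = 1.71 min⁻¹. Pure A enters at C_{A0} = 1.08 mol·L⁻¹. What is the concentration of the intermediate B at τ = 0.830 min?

0.0468 mol·L⁻¹

Solving the coupled first-order balances gives C_B(τ) = [k₁/(k₂−k₁)]·C_{A0}·(e^(−k₁τ) − e^(−k₂τ)).
e^(−k₁τ) = e^(−0.103×0.830) = e^(−0.08549) = 0.9181; e^(−k₂τ) = e^(−1.419) = 0.2419.
C_B = 0.103×1.08/(1.71−0.103) × (0.9181−0.2419) = 0.06922×0.6762 = 0.04681 mol·L⁻¹.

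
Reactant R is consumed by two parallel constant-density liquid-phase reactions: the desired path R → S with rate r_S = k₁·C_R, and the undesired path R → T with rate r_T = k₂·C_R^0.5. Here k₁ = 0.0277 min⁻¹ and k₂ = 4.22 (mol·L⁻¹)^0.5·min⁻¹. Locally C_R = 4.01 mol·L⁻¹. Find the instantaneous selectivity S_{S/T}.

0.0131

S_{S/T} = r_S/r_T = (k₁·C_R)/(k₂·C_R^0.5) = (k₁/k₂)·C_R^0.5.
= (0.0277×4.010) / (4.22×4.010^0.5) = 0.1111/8.451 = 0.0131.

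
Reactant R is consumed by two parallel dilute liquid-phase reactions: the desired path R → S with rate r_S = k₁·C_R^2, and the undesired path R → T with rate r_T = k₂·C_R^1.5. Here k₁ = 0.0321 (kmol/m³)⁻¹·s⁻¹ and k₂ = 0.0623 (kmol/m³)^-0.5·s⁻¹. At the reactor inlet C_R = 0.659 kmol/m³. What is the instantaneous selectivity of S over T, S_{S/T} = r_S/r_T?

S_{S/T} = r_S/r_T = (k₁·C_R^2)/(k₂·C_R^1.5) = (k₁/k₂)·C_R^0.5.
= (0.0321×0.6590^2) / (0.0623×0.6590^1.5) = 0.01394/0.03333 = 0.418.
Since the desired path is higher order in R, keeping C_R high (PFR or concentrated feed) favours S.

0.418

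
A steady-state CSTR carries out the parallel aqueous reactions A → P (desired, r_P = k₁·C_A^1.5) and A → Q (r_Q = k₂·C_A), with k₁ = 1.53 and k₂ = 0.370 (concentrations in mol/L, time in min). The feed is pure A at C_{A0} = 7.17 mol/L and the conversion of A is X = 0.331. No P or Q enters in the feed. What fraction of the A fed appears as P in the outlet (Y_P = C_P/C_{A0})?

0.298

Exit C_A = C_{A0}(1−X) = 7.17×0.669 = 4.797 mol/L.
Rates in a CSTR are evaluated at the outlet concentration: r_P = 1.53×4.797^1.5 = 16.07, r_Q = 0.370×4.797 = 1.775.
Fraction of consumed A going to P: r_P/(r_P+r_Q) = 0.9006.
C_P = 0.9006·C_{A0}·X = 0.9006×7.17×0.331 = 2.14 mol/L; Y_P = C_P/C_{A0} = 0.298.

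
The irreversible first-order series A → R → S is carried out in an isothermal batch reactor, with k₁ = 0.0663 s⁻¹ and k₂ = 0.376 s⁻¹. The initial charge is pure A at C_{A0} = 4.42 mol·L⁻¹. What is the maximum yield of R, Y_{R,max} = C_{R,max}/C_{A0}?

At the optimum, C_{R,max}/C_{A0} = (k₁/k₂)^[k₂/(k₂−k₁)].
= (0.0663/0.376)^(0.376/(0.376−0.0663)) = (0.1763)^(1.214) = 0.1216.

0.122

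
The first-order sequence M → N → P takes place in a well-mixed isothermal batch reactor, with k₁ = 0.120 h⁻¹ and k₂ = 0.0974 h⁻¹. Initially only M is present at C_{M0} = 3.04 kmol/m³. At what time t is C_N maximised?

Setting dC_N/dt = 0 gives t_opt = ln(k₂/k₁)/(k₂−k₁).
= ln(0.0974/0.120)/(0.0974−0.120) = ln(0.8117)/-0.02260 = -0.2087/-0.02260 = 9.23 h.

9.23 h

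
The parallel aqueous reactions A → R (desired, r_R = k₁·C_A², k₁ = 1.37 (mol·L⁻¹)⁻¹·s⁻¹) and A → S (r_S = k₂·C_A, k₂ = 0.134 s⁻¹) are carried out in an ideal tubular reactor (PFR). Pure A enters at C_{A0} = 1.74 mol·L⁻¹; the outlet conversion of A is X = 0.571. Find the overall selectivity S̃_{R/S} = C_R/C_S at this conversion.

C_A = C_{A0}(1−X) = 0.7465 mol·L⁻¹.
Along a PFR/batch, dC_S/dC_A = −r_S/(r_R+r_S) = −k₂/(k₂+k₁·C_A).
Integrating from C_{A0} to C_A: C_S = (0.134/1.37)·ln[(0.134+1.37·1.74)/(0.134+1.37·0.746)] = 0.09781·ln(2.518/1.157) = 0.07608 mol·L⁻¹.
Then C_R = (C_{A0}−C_A) − C_S = 0.9935 − 0.07608 = 0.9175 mol·L⁻¹.
S̃_{R/S} = C_R/C_S = 0.9175/0.07608 = 12.1.

12.1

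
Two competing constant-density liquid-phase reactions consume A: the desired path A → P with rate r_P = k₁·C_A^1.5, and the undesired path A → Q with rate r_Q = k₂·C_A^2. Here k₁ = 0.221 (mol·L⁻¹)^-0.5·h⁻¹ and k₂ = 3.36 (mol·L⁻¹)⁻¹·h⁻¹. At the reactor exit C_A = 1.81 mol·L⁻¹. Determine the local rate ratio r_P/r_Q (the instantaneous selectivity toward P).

S_{P/Q} = r_P/r_Q = (k₁·C_A^1.5)/(k₂·C_A^2) = (k₁/k₂)·C_A^-0.5.
= (0.221×1.810^1.5) / (3.36×1.810^2) = 0.5382/11.01 = 0.0489.
The undesired path is higher order in A, so low C_A (CSTR or dilute feed) favours P.

0.0489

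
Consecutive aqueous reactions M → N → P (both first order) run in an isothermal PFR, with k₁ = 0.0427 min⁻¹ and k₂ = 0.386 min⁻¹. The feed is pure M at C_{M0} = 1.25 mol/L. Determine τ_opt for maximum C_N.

Setting dC_N/dτ = 0 gives τ_opt = ln(k₂/k₁)/(k₂−k₁).
= ln(0.386/0.0427)/(0.386−0.0427) = ln(9.040)/0.3433 = 2.202/0.3433 = 6.41 min.

6.41 min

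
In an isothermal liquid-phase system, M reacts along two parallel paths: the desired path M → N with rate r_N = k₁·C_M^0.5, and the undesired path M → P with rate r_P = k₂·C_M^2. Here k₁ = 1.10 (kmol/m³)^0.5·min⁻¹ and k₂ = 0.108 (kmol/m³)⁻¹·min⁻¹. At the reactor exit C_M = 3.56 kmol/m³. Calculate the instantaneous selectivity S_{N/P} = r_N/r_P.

1.52

S_{N/P} = r_N/r_P = (k₁·C_M^0.5)/(k₂·C_M^2) = (k₁/k₂)·C_M^-1.5.
= (1.10×3.560^0.5) / (0.108×3.560^2) = 2.075/1.369 = 1.52.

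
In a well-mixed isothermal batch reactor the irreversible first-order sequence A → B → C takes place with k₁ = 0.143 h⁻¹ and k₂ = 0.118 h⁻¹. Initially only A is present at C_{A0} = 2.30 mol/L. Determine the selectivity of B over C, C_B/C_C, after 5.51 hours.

2.39

Solving the coupled first-order balances gives C_B(t) = [k₁/(k₂−k₁)]·C_{A0}·(e^(−k₁t) − e^(−k₂t)).
e^(−k₁t) = e^(−0.143×5.51) = e^(−0.7879) = 0.4548; e^(−k₂t) = e^(−0.6502) = 0.5220.
C_B = 0.143×2.30/(0.118−0.143) × (0.4548−0.5220) = (-13.16)×(-0.06717) = 0.8836 mol/L.
C_A = C_{A0}e^(−k₁t) = 1.046 mol/L, so C_C = C_{A0}−C_A−C_B = 0.3704 mol/L; C_B/C_C = 2.39.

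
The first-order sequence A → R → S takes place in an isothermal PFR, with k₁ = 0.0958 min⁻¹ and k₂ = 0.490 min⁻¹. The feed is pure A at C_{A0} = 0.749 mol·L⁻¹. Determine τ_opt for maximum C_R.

The intermediate peaks when r₁ = r₂, i.e. k₁e^(−k₁τ) = k₂e^(−k₂τ), giving τ_opt = ln(k₂/k₁)/(k₂−k₁).
= ln(0.490/0.0958)/(0.490−0.0958) = ln(5.115)/0.3942 = 1.632/0.3942 = 4.14 min.

4.14 min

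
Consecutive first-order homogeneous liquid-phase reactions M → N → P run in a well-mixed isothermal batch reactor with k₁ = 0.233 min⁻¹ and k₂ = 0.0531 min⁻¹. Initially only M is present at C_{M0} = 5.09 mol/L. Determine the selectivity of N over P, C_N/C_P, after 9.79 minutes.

The intermediate concentration in a first-order A→B→C sequence is C_N = k₁C_{M0}(e^(−k₁t) − e^(−k₂t))/(k₂−k₁).
e^(−k₁t) = e^(−0.233×9.79) = e^(−2.281) = 0.1022; e^(−k₂t) = e^(−0.5198) = 0.5946.
C_N = 0.233×5.09/(0.0531−0.233) × (0.1022−0.5946) = (-6.592)×(-0.4924) = 3.246 mol/L.
C_M = C_{M0}e^(−k₁t) = 0.5201 mol/L, so C_P = C_{M0}−C_M−C_N = 1.324 mol/L; C_N/C_P = 2.45.

2.45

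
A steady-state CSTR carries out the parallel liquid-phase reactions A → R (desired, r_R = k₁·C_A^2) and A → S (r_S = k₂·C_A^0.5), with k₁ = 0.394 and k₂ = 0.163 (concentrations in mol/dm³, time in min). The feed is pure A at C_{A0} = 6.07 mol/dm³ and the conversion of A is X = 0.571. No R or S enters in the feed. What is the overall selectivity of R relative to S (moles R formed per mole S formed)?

Exit C_A = C_{A0}(1−X) = 6.07×0.429 = 2.604 mol/dm³.
In a CSTR the entire volume is at exit conditions, so r_R = 0.394×2.604^2 = 2.672 and r_S = 0.163×2.604^0.5 = 0.2630.
Overall selectivity = C_R/C_S = r_Rτ/(r_Sτ) = r_R/r_S = 10.2.

10.2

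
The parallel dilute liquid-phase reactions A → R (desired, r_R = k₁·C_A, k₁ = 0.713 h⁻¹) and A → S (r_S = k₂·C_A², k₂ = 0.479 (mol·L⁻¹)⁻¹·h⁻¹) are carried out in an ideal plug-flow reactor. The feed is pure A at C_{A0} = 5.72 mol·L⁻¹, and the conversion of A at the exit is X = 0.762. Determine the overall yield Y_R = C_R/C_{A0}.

0.241

C_A = C_{A0}(1−X) = 1.361 mol·L⁻¹.
Along a PFR/batch, dC_R/dC_A = −r_R/(r_R+r_S) = −k₁/(k₁+k₂·C_A).
Integrating from C_{A0} to C_A: C_R = (0.713/0.479)·ln[(0.713+0.479·5.72)/(0.713+0.479·1.36)] = 1.489·ln(3.453/1.365) = 1.381 mol·L⁻¹.
Y_R = C_R/C_{A0} = 1.381/5.72 = 0.241.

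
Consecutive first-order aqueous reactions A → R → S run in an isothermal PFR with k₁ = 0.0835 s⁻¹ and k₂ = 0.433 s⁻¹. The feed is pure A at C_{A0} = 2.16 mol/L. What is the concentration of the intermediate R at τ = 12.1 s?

For first-order series with pure A initially, C_R(τ) = k₁C_{A0}/(k₂−k₁)·(e^(−k₁τ) − e^(−k₂τ)).
e^(−k₁τ) = e^(−0.0835×12.1) = e^(−1.010) = 0.3641; e^(−k₂τ) = e^(−5.239) = 0.005304.
C_R = 0.0835×2.16/(0.433−0.0835) × (0.3641−0.005304) = 0.5161×0.3588 = 0.1852 mol/L.

0.185 mol/L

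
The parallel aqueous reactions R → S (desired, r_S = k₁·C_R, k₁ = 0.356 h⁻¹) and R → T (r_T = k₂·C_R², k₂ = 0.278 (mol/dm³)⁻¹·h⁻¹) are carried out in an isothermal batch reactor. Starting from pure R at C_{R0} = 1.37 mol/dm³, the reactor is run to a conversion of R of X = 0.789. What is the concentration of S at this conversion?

0.671 mol/dm³

C_R = C_{R0}(1−X) = 0.2891 mol/dm³.
Along a PFR/batch, dC_S/dC_R = −r_S/(r_S+r_T) = −k₁/(k₁+k₂·C_R).
Integrating from C_{R0} to C_R: C_S = (0.356/0.278)·ln[(0.356+0.278·1.37)/(0.356+0.278·0.289)] = 1.281·ln(0.7369/0.4364) = 0.6709 mol/dm³.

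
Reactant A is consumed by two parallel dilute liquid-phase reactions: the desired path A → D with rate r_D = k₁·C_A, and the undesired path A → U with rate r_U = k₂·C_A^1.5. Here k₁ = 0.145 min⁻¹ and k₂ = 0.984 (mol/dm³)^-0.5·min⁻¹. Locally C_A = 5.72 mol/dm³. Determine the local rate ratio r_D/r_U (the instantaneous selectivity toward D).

S_{D/U} = r_D/r_U = (k₁·C_A)/(k₂·C_A^1.5) = (k₁/k₂)·C_A^-0.5.
= (0.145×5.720) / (0.984×5.720^1.5) = 0.8294/13.46 = 0.0616.

0.0616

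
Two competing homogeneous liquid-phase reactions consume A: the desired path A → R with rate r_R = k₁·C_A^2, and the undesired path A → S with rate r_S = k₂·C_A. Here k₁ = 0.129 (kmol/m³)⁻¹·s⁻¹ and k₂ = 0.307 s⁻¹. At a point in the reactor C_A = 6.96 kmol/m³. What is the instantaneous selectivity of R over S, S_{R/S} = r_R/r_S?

2.92

S_{R/S} = r_R/r_S = (k₁·C_A^2)/(k₂·C_A) = (k₁/k₂)·C_A.
= (0.129×6.960^2) / (0.307×6.960) = 6.249/2.137 = 2.92.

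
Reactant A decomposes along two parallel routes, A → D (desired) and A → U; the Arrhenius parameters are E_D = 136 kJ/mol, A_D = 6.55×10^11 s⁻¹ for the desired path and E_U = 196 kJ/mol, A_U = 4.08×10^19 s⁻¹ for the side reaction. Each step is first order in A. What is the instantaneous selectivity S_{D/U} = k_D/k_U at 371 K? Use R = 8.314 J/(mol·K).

4.50

k_D/k_U = (A_D/A_U)·exp[−(E_D−E_U)/(RT)] = (A_D/A_U)·exp[(E_U−E_D)/(RT)].
(E_U−E_D)/(RT) = (196−136)×10³/(8.314×371) = 60000/3084 = 19.45.
k_D/k_U = (6.55×10^11/4.08×10^19)·exp(19.45) = 1.605×10^-8 × 2.805×10^8 = 4.50.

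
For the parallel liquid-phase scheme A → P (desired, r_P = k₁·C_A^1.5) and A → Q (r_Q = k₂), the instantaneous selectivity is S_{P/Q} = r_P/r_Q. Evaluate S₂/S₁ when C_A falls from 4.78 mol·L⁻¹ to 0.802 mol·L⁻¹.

0.0687

S_{P/Q} = (k₁/k₂)·C_A^1.5, so S₂/S₁ = (C_{A,2}/C_{A,1})^1.5.
= (0.802/4.78)^1.5 = (0.1678)^1.5 = 0.0687.
Selectivity toward P falls as C_A falls — high-concentration operation is favoured.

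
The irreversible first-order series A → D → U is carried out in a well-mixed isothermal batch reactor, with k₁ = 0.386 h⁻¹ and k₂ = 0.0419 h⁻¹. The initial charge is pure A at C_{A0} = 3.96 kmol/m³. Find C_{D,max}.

3.02 kmol/m³

At the optimum, C_{D,max}/C_{A0} = (k₁/k₂)^[k₂/(k₂−k₁)].
= (0.386/0.0419)^(0.0419/(0.0419−0.386)) = (9.212)^(-0.1218) = 0.7631.
C_{D,max} = 0.7631×3.96 = 3.02 kmol/m³.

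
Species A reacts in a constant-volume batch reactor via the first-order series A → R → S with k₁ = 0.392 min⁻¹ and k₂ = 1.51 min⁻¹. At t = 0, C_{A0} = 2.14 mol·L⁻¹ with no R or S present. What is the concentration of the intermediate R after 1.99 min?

0.307 mol·L⁻¹

Solving the coupled first-order balances gives C_R(t) = [k₁/(k₂−k₁)]·C_{A0}·(e^(−k₁t) − e^(−k₂t)).
e^(−k₁t) = e^(−0.392×1.99) = e^(−0.7801) = 0.4584; e^(−k₂t) = e^(−3.005) = 0.04954.
C_R = 0.392×2.14/(1.51−0.392) × (0.4584−0.04954) = 0.7503×0.4088 = 0.3068 mol·L⁻¹.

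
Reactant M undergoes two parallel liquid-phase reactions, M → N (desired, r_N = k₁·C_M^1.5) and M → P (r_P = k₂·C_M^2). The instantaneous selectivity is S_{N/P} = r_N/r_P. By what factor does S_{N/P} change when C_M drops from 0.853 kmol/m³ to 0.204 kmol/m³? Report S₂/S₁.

S_{N/P} = (k₁/k₂)·C_M^-0.5, so S₂/S₁ = (C_{M,2}/C_{M,1})^-0.5.
= (0.204/0.853)^(-0.5) = (0.2392)^(-0.5) = 2.04.

2.04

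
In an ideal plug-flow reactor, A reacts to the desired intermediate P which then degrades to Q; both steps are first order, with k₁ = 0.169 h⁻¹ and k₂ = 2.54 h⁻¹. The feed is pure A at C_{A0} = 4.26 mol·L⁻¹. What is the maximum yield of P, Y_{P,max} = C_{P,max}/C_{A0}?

Evaluating C_P at τ_opt = ln(k₂/k₁)/(k₂−k₁) gives C_{P,max}/C_{A0} = (k₁/k₂)^[k₂/(k₂−k₁)].
= (0.169/2.54)^(2.54/(2.54−0.169)) = (0.06654)^(1.071) = 0.05485.

0.0548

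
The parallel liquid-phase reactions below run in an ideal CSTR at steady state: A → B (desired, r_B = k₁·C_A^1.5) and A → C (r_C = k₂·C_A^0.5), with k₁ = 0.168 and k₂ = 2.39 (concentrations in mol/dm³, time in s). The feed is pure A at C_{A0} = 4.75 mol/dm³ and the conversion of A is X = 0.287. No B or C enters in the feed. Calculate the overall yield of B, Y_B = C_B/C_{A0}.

Exit C_A = C_{A0}(1−X) = 4.75×0.713 = 3.387 mol/dm³.
A CSTR operates uniformly at the exit composition, giving r_B = 1.047 and r_C = 4.398 (each k·C_A^n at C_A = 3.387).
Fraction of consumed A going to B: r_B/(r_B+r_C) = 0.1923.
C_B = 0.1923·C_{A0}·X = 0.1923×4.75×0.287 = 0.262 mol/dm³; Y_B = C_B/C_{A0} = 0.0552.

0.0552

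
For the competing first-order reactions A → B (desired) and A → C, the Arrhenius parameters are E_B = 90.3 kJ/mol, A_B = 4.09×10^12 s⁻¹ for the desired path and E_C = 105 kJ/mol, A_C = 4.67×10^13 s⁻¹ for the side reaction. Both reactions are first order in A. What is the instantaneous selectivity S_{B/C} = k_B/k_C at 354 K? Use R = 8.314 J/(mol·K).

k_B/k_C = (A_B/A_C)·exp[−(E_B−E_C)/(RT)] = (A_B/A_C)·exp[(E_C−E_B)/(RT)].
(E_C−E_B)/(RT) = (105−90.3)×10³/(8.314×354) = 14700/2943 = 4.995.
k_B/k_C = (4.09×10^12/4.67×10^13)·exp(4.995) = 0.08758 × 147.6 = 12.9.
Since E_B < E_C, lowering the temperature improves selectivity toward B.

12.9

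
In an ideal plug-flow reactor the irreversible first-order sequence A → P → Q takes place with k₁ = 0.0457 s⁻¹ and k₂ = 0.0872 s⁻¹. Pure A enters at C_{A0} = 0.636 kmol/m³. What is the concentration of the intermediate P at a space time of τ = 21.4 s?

0.155 kmol/m³

For first-order series with pure A initially, C_P(τ) = k₁C_{A0}/(k₂−k₁)·(e^(−k₁τ) − e^(−k₂τ)).
e^(−k₁τ) = e^(−0.0457×21.4) = e^(−0.9780) = 0.3761; e^(−k₂τ) = e^(−1.866) = 0.1547.
C_P = 0.0457×0.636/(0.0872−0.0457) × (0.3761−0.1547) = 0.7004×0.2213 = 0.1550 kmol/m³.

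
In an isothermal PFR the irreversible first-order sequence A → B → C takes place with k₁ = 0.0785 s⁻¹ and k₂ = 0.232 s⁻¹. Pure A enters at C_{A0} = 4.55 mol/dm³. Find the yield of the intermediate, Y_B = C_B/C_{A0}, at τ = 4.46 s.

0.179

Solving the coupled first-order balances gives C_B(τ) = [k₁/(k₂−k₁)]·C_{A0}·(e^(−k₁τ) − e^(−k₂τ)).
e^(−k₁τ) = e^(−0.0785×4.46) = e^(−0.3501) = 0.7046; e^(−k₂τ) = e^(−1.035) = 0.3553.
C_B = 0.0785×4.55/(0.232−0.0785) × (0.7046−0.3553) = 2.327×0.3493 = 0.8127 mol/dm³.
Y_B = C_B/C_{A0} = 0.8127/4.55 = 0.179.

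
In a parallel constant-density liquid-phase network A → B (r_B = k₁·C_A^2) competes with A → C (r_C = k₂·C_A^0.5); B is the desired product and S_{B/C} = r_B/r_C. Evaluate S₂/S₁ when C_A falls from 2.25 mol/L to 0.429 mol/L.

0.0833

S_{B/C} = (k₁/k₂)·C_A^1.5, so S₂/S₁ = (C_{A,2}/C_{A,1})^1.5.
= (0.429/2.25)^1.5 = (0.1907)^1.5 = 0.0833.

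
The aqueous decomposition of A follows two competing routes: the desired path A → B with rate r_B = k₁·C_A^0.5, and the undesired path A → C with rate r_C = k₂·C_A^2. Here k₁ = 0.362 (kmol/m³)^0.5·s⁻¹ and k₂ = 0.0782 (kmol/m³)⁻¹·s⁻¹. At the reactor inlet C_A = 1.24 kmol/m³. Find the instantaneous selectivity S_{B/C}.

3.35

S_{B/C} = r_B/r_C = (k₁·C_A^0.5)/(k₂·C_A^2) = (k₁/k₂)·C_A^-1.5.
= (0.362×1.240^0.5) / (0.0782×1.240^2) = 0.4031/0.1202 = 3.35.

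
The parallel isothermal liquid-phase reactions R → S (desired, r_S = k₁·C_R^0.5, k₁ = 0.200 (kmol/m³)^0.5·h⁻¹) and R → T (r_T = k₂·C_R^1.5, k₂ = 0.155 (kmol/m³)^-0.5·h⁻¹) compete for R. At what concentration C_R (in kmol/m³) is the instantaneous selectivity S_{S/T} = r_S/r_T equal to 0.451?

2.86 kmol/m³

S_{S/T} = (k₁/k₂)·C_R⁻¹ ⇒ C_R = (S·k₂/k₁)^(-1).
= (0.451×0.155/0.200)^(-1) = (0.3495)^(-1) = 2.86 kmol/m³.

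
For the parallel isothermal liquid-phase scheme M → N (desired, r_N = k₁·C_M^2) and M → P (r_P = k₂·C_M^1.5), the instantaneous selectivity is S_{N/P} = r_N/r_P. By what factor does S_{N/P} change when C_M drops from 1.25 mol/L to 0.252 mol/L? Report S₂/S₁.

0.449

S_{N/P} = (k₁/k₂)·C_M^0.5, so S₂/S₁ = (C_{M,2}/C_{M,1})^0.5.
= (0.252/1.25)^0.5 = (0.2016)^0.5 = 0.449.
Selectivity toward N falls as C_M falls — high-concentration operation is favoured.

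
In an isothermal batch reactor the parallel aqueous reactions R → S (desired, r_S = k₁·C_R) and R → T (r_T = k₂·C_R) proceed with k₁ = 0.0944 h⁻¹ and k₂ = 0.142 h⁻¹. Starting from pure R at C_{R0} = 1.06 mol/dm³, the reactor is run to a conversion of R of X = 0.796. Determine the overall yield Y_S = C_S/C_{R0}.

0.318

C_R = C_{R0}(1−X) = 0.2162 mol/dm³.
Both paths are first order in R, so the instantaneous fraction to S is constant: dC_S/d(−C_R) = k₁/(k₁+k₂) = 0.3993.
C_S = 0.3993·(C_{R0}−C_R) = 0.3993×0.8438 = 0.337 mol/dm³.
Y_S = C_S/C_{R0} = 0.3369/1.06 = 0.318.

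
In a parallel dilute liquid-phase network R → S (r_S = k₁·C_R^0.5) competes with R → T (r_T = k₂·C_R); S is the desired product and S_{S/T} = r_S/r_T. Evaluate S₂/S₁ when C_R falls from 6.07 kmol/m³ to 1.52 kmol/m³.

S_{S/T} = (k₁/k₂)·C_R^-0.5, so S₂/S₁ = (C_{R,2}/C_{R,1})^-0.5.
= (1.52/6.07)^(-0.5) = (0.2504)^(-0.5) = 2.00.

2.00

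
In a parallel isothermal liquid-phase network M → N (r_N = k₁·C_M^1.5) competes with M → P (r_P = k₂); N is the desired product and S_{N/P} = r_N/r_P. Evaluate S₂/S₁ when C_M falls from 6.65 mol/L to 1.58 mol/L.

0.116

S_{N/P} = (k₁/k₂)·C_M^1.5, so S₂/S₁ = (C_{M,2}/C_{M,1})^1.5.
= (1.58/6.65)^1.5 = (0.2376)^1.5 = 0.116.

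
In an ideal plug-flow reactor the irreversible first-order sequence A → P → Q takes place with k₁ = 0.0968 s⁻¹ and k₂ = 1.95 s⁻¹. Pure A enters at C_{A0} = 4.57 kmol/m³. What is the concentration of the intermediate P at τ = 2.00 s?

The intermediate concentration in a first-order A→B→C sequence is C_P = k₁C_{A0}(e^(−k₁τ) − e^(−k₂τ))/(k₂−k₁).
e^(−k₁τ) = e^(−0.0968×2.00) = e^(−0.1936) = 0.8240; e^(−k₂τ) = e^(−3.900) = 0.02024.
C_P = 0.0968×4.57/(1.95−0.0968) × (0.8240−0.02024) = 0.2387×0.8037 = 0.1919 kmol/m³.

0.192 kmol/m³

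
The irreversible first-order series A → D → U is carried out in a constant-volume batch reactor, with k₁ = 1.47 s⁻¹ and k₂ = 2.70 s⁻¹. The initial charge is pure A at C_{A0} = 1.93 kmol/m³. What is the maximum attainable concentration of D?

0.508 kmol/m³

Evaluating C_D at t_opt = ln(k₂/k₁)/(k₂−k₁) gives C_{D,max}/C_{A0} = (k₁/k₂)^[k₂/(k₂−k₁)].
= (1.47/2.70)^(2.70/(2.70−1.47)) = (0.5444)^(2.195) = 0.2633.
C_{D,max} = 0.2633×1.93 = 0.508 kmol/m³.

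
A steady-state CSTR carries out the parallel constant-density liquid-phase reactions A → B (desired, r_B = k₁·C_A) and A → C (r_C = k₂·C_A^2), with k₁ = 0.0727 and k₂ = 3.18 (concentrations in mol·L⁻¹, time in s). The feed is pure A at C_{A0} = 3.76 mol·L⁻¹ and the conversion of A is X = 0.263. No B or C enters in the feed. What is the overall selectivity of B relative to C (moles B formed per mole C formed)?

Exit C_A = C_{A0}(1−X) = 3.76×0.737 = 2.771 mol·L⁻¹.
In a CSTR the entire volume is at exit conditions, so r_B = 0.0727×2.771 = 0.2015 and r_C = 3.18×2.771^2 = 24.42.
Overall selectivity = C_B/C_C = r_Bτ/(r_Cτ) = r_B/r_C = 0.00825.

0.00825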